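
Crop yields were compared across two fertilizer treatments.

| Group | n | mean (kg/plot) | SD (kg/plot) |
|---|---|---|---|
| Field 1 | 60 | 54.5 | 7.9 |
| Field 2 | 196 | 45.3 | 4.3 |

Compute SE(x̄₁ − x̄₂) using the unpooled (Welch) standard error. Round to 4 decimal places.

1.0651

SE₁ = s₁/√n₁ = 7.9/√60 = 1.0199; SE₂ = 4.3/√196 = 0.3071.
Independent samples, unequal variances: SE_diff = √(SE₁² + SE₂²) = √(1.04019601 + 0.09431041) = 1.0651.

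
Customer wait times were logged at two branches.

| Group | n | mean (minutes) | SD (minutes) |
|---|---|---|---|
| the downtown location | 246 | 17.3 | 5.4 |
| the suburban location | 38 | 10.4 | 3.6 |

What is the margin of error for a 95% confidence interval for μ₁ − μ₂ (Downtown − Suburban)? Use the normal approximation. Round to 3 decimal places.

Per-group SEs: s₁/√n₁ = 5.4/√246 = 0.3443, s₂/√n₂ = 3.6/√38 = 0.5840.
Unpooled SE of the difference: √(0.11854249 + 0.341056) = 0.6779.
Margin of error = z* · SE = 1.960 × 0.6779 = 1.3287.

1.329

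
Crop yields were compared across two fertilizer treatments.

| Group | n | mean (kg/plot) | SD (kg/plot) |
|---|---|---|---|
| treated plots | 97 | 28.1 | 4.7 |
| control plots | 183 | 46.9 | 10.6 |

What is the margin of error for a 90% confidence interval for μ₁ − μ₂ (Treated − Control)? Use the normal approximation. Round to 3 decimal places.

SE₁ = s₁/√n₁ = 4.7/√97 = 0.4772; SE₂ = 10.6/√183 = 0.7836.
Independent samples, unequal variances: SE_diff = √(SE₁² + SE₂²) = √(0.22771984 + 0.61402896) = 0.9175.
z* = 1.645, so margin of error = 1.645 × 0.9175 = 1.5093.

1.509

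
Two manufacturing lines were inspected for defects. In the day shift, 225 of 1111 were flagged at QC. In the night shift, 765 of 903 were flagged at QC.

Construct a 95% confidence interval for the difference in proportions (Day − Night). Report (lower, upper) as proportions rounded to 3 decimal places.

First, p̂₁ = 225/1111 = 0.2025; p̂₂ = 765/903 = 0.8472.
The two standard errors are √(0.2025×0.7975/1111) = 0.01206 and √(0.8472×0.1528/903) = 0.01197.
Because the samples are independent, SE_diff = √(0.01206² + 0.01197²) = 0.01699.
Using z* = 1.960 for 95%, ME = 1.960 × 0.01699 = 0.03330.
p̂₁ − p̂₂ = -0.6447; interval -0.6447 ± 0.03330 gives (-0.678, -0.611).

(-0.678, -0.611)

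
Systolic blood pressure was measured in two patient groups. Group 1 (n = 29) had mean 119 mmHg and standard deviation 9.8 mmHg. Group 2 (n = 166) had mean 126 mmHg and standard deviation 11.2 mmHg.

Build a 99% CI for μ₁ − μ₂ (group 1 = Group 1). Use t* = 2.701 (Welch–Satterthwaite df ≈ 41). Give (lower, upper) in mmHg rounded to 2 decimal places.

(-12.45, -1.55)

SE₁ = s₁/√n₁ = 9.8/√29 = 1.8198; SE₂ = 11.2/√166 = 0.8693.
Independent samples, unequal variances: SE_diff = √(SE₁² + SE₂²) = √(3.31167204 + 0.75568249) = 2.0168.
t* = 2.701, so margin of error = 2.701 × 2.0168 = 5.4474.
Difference in means = 119 − 126 = -7.0000.
-7.0000 ± 5.4474 → (-12.45, -1.55).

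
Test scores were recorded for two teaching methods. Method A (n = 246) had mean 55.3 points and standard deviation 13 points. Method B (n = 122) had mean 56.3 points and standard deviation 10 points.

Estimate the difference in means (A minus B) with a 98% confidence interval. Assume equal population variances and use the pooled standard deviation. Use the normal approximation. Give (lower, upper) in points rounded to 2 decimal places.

(-4.11, 2.11)

s_p = √[((n₁−1)s₁² + (n₂−1)s₂²)/(n₁+n₂−2)] = √[(245·13² + 121·10²)/366] = 12.0908.
SE = 12.0908·√(1/246 + 1/122) = 1.3388.
With z* = 2.326, margin = 2.326 × 1.3388 = 3.1140.
x̄₁ − x̄₂ = 55.3 − 56.3 = -1.0000; interval -1.0000 ± 3.1140 = (-4.11, 2.11).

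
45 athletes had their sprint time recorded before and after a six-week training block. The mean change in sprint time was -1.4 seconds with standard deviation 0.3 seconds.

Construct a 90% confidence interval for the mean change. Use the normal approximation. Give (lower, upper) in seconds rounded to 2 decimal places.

(-1.47, -1.33)

Paired design: SE = s_d/√n = 0.3/√45 = 0.0447.
z* = 1.645; margin of error = 1.645 × 0.0447 = 0.0735.
-1.4 ± 0.0735 → (-1.47, -1.33).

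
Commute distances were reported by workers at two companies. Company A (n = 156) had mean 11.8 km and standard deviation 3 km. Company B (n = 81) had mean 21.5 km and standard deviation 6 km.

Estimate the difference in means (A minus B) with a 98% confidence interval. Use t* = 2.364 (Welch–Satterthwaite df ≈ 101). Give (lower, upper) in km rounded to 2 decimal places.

(-11.38, -8.02)

Per-group SEs: s₁/√n₁ = 3/√156 = 0.2402, s₂/√n₂ = 6/√81 = 0.6667.
Unpooled SE of the difference: √(0.05769604 + 0.44448889) = 0.7087.
Margin of error = t* · SE = 2.364 × 0.7087 = 1.6754.
x̄₁ − x̄₂ = 11.8 − 21.5 = -9.7000.
CI: -9.7000 ± 1.6754 = (-11.38, -8.02).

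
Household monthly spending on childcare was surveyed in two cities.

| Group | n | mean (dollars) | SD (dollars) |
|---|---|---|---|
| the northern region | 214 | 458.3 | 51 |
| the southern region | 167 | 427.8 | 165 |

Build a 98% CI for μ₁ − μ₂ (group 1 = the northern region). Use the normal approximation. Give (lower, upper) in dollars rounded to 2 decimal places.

(-0.29, 61.29)

Standard errors of each mean: 51/√214 = 3.4863 and 165/√167 = 12.7681.
SE(x̄₁ − x̄₂) = √(3.4863² + 12.7681²) = 13.2355 for independent samples with unequal variances.
With z* = 2.326, the margin is 2.326 × 13.2355 = 30.7858.
x̄₁ − x̄₂ = 458.3 − 427.8 = 30.5000; the interval is 30.5000 ± 30.7858 = (-0.29, 61.29).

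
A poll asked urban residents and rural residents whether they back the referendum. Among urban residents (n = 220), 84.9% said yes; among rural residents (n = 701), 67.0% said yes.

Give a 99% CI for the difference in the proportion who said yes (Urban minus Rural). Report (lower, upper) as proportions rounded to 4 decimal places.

(0.1018, 0.2562)

The two standard errors are √(0.8490×0.1510/220) = 0.02414 and √(0.6700×0.3300/701) = 0.01776.
Because the samples are independent, SE_diff = √(0.02414² + 0.01776²) = 0.02997.
Using z* = 2.576 for 99%, ME = 2.576 × 0.02997 = 0.07720.
p̂₁ − p̂₂ = 0.1790; interval 0.1790 ± 0.07720 gives (0.1018, 0.2562).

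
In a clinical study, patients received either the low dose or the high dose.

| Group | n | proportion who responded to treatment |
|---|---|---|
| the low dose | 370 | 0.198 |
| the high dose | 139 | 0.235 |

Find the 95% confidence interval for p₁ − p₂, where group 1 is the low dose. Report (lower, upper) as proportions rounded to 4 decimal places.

(-0.1183, 0.0443)

Each SE is √(p̂(1−p̂)/n): √(0.1980·0.8020/370) = 0.02072 and √(0.2350·0.7650/139) = 0.03596.
SE(p̂₁ − p̂₂) = √(SE₁² + SE₂²) = √(0.0004293184 + 0.0012931216) = 0.04150, since the two samples are independent.
At 95% confidence z* = 1.960; margin = 1.960 × 0.04150 = 0.08134.
The difference is 0.1980 − 0.2350 = -0.0370, so the interval is -0.0370 ± 0.08134 = (-0.1183, 0.0443).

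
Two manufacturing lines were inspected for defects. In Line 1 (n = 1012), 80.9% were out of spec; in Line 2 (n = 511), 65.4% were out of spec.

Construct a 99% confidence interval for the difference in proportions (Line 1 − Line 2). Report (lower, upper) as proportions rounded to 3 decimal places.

(0.092, 0.218)

Each SE is √(p̂(1−p̂)/n): √(0.8090·0.1910/1012) = 0.01236 and √(0.6540·0.3460/511) = 0.02104.
SE(p̂₁ − p̂₂) = √(SE₁² + SE₂²) = √(0.0001527696 + 0.0004426816) = 0.02440, since the two samples are independent.
At 99% confidence z* = 2.576; margin = 2.576 × 0.02440 = 0.06285.
The difference is 0.8090 − 0.6540 = 0.1550, so the interval is 0.1550 ± 0.06285 = (0.092, 0.218).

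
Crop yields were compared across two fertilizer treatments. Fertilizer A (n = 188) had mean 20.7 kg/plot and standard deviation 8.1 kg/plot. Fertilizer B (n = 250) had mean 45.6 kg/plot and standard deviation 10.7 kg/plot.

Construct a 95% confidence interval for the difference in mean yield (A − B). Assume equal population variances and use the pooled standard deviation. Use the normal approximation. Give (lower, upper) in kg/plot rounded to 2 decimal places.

(-26.73, -23.07)

s_p = √[((n₁−1)s₁² + (n₂−1)s₂²)/(n₁+n₂−2)] = √[(187·8.1² + 249·10.7²)/436] = 9.6709.
SE = 9.6709·√(1/188 + 1/250) = 0.9336.
With z* = 1.960, margin = 1.960 × 0.9336 = 1.8299.
x̄₁ − x̄₂ = 20.7 − 45.6 = -24.9000; interval -24.9000 ± 1.8299 = (-26.73, -23.07).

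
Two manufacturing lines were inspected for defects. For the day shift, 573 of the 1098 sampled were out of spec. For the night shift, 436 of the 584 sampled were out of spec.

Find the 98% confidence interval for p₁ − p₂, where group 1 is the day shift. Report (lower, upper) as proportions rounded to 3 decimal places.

p̂₁ = 573/1098 = 0.5219 and p̂₂ = 436/584 = 0.7466.
SE₁ = √(p̂₁(1−p̂₁)/n₁) = √(0.5219·0.4781/1098) = 0.01507; SE₂ = √(0.7466·0.2534/584) = 0.01800.
Independent samples: SE of the difference = √(SE₁² + SE₂²) = √(0.0002271049 + 0.000324) = 0.02348.
z* for 98% confidence is 2.326, so the margin of error is 2.326 × 0.02348 = 0.05461.
Point estimate p̂₁ − p̂₂ = 0.5219 − 0.7466 = -0.2247.
-0.2247 ± 0.05461 → (-0.279, -0.170).

(-0.279, -0.170)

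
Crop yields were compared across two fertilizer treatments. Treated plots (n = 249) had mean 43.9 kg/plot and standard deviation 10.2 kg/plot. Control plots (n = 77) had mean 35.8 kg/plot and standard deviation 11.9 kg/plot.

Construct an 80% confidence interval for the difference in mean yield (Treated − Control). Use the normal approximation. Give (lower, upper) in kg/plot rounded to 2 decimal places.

Standard errors of each mean: 10.2/√249 = 0.6464 and 11.9/√77 = 1.3561.
SE(x̄₁ − x̄₂) = √(0.6464² + 1.3561²) = 1.5023 for independent samples with unequal variances.
With z* = 1.282, the margin is 1.282 × 1.5023 = 1.9259.
x̄₁ − x̄₂ = 43.9 − 35.8 = 8.1000; the interval is 8.1000 ± 1.9259 = (6.17, 10.03).

(6.17, 10.03)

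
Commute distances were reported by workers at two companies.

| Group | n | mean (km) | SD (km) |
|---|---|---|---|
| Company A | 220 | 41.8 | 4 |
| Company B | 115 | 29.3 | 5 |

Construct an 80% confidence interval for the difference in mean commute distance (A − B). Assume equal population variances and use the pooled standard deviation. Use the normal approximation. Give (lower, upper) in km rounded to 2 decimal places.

Pooled variance s_p² = [219·4² + 114·5²] / (220+115−2) = 19.0811, so s_p = 4.3682.
SE_diff = s_p·√(1/n₁ + 1/n₂) = 4.3682·√(1/220 + 1/115) = 0.5026.
z* = 1.282; margin = 1.282 × 0.5026 = 0.6443.
Difference = 41.8 − 29.3 = 12.5000.
12.5000 ± 0.6443 → (11.86, 13.14).

(11.86, 13.14)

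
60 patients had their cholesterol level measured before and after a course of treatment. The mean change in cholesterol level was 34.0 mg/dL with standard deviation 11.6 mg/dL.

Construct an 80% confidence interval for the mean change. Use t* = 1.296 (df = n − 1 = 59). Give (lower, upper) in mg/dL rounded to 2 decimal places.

(32.06, 35.94)

This is a matched-pairs design, so SE = s_d/√n = 11.6/√60 = 1.4976.
Margin = 1.296 × 1.4976 = 1.9409; the interval is 34.0 ± 1.9409 = (32.06, 35.94).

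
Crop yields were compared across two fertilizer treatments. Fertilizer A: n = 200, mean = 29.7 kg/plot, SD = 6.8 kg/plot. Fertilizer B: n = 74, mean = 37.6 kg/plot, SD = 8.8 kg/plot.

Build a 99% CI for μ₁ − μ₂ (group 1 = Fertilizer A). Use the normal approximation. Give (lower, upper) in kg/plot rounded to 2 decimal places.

Standard errors of each mean: 6.8/√200 = 0.4808 and 8.8/√74 = 1.0230.
SE(x̄₁ − x̄₂) = √(0.4808² + 1.0230²) = 1.1304 for independent samples with unequal variances.
With z* = 2.576, the margin is 2.576 × 1.1304 = 2.9119.
x̄₁ − x̄₂ = 29.7 − 37.6 = -7.9000; the interval is -7.9000 ± 2.9119 = (-10.81, -4.99).

(-10.81, -4.99)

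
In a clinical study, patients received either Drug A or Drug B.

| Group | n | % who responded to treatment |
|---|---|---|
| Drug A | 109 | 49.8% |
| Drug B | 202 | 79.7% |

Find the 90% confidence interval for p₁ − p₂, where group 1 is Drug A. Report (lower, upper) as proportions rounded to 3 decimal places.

Each SE is √(p̂(1−p̂)/n): √(0.4980·0.5020/109) = 0.04789 and √(0.7970·0.2030/202) = 0.02830.
SE(p̂₁ − p̂₂) = √(SE₁² + SE₂²) = √(0.0022934521 + 0.00080089) = 0.05563, since the two samples are independent.
At 90% confidence z* = 1.645; margin = 1.645 × 0.05563 = 0.09151.
The difference is 0.4980 − 0.7970 = -0.2990, so the interval is -0.2990 ± 0.09151 = (-0.391, -0.207).

(-0.391, -0.207)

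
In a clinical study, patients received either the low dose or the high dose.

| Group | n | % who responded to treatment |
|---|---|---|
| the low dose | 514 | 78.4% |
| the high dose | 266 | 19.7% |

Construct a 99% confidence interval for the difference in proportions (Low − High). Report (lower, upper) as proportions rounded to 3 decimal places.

(0.509, 0.665)

Each SE is √(p̂(1−p̂)/n): √(0.7840·0.2160/514) = 0.01815 and √(0.1970·0.8030/266) = 0.02439.
SE(p̂₁ − p̂₂) = √(SE₁² + SE₂²) = √(0.0003294225 + 0.0005948721) = 0.03040, since the two samples are independent.
At 99% confidence z* = 2.576; margin = 2.576 × 0.03040 = 0.07831.
The difference is 0.7840 − 0.1970 = 0.5870, so the interval is 0.5870 ± 0.07831 = (0.509, 0.665).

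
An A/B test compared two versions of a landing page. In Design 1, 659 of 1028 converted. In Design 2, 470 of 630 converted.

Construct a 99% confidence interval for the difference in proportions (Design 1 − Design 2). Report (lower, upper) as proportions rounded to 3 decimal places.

(-0.164, -0.046)

p̂₁ = 659/1028 = 0.6411 and p̂₂ = 470/630 = 0.7460.
SE₁ = √(p̂₁(1−p̂₁)/n₁) = √(0.6411·0.3589/1028) = 0.01496; SE₂ = √(0.7460·0.2540/630) = 0.01734.
Independent samples: SE of the difference = √(SE₁² + SE₂²) = √(0.0002238016 + 0.0003006756) = 0.02290.
z* for 99% confidence is 2.576, so the margin of error is 2.576 × 0.02290 = 0.05899.
Point estimate p̂₁ − p̂₂ = 0.6411 − 0.7460 = -0.1049.
-0.1049 ± 0.05899 → (-0.164, -0.046).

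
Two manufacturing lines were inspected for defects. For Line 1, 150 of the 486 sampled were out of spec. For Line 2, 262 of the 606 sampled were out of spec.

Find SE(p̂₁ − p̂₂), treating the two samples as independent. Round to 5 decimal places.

0.02905

First, p̂₁ = 150/486 = 0.3086; p̂₂ = 262/606 = 0.4323.
The two standard errors are √(0.3086×0.6914/486) = 0.02095 and √(0.4323×0.5677/606) = 0.02012.
Because the samples are independent, SE_diff = √(0.02095² + 0.02012²) = 0.02905.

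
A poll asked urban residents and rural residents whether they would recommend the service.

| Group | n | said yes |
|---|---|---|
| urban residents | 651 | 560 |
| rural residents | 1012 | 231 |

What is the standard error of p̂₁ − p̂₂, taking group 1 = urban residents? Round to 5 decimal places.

Sample proportions: 560/651 = 0.8602, 231/1012 = 0.2283.
Each SE is √(p̂(1−p̂)/n): √(0.8602·0.1398/651) = 0.01359 and √(0.2283·0.7717/1012) = 0.01319.
SE(p̂₁ − p̂₂) = √(SE₁² + SE₂²) = √(0.0001846881 + 0.0001739761) = 0.01894, since the two samples are independent.

0.01894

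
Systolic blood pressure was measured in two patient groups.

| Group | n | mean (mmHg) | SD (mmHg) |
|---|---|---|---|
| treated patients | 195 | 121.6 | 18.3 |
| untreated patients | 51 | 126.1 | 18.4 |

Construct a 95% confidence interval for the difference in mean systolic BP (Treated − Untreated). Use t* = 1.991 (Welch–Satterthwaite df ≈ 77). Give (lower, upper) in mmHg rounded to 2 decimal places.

SE₁ = s₁/√n₁ = 18.3/√195 = 1.3105; SE₂ = 18.4/√51 = 2.5765.
Independent samples, unequal variances: SE_diff = √(SE₁² + SE₂²) = √(1.71741025 + 6.63835225) = 2.8906.
t* = 1.991, so margin of error = 1.991 × 2.8906 = 5.7552.
Difference in means = 121.6 − 126.1 = -4.5000.
-4.5000 ± 5.7552 → (-10.26, 1.26).

(-10.26, 1.26)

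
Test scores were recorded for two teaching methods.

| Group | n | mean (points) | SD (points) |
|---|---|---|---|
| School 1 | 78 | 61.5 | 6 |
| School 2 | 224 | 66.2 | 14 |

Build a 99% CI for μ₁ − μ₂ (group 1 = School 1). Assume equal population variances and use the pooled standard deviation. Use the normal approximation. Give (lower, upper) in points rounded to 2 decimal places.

Pooled variance s_p² = [77·6² + 223·14²] / (78+224−2) = 154.9333, so s_p = 12.4472.
SE_diff = s_p·√(1/n₁ + 1/n₂) = 12.4472·√(1/78 + 1/224) = 1.6365.
z* = 2.576; margin = 2.576 × 1.6365 = 4.2156.
Difference = 61.5 − 66.2 = -4.7000.
-4.7000 ± 4.2156 → (-8.92, -0.48).

(-8.92, -0.48)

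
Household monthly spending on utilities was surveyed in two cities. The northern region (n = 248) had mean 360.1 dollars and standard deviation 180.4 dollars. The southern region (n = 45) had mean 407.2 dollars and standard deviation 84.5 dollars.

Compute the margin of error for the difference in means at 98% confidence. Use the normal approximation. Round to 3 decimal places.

Standard errors of each mean: 180.4/√248 = 11.4554 and 84.5/√45 = 12.5965.
SE(x̄₁ − x̄₂) = √(11.4554² + 12.5965²) = 17.0264 for independent samples with unequal variances.
With z* = 2.326, the margin is 2.326 × 17.0264 = 39.6034.

39.603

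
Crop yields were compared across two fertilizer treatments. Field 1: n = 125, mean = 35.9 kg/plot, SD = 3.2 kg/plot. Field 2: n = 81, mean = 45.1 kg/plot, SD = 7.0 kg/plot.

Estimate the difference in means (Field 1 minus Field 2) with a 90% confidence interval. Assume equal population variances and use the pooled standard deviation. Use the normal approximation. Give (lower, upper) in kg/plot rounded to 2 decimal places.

(-10.38, -8.02)

Pooled variance s_p² = [124·3.2² + 80·7.0²] / (125+81−2) = 25.4400, so s_p = 5.0438.
SE_diff = s_p·√(1/n₁ + 1/n₂) = 5.0438·√(1/125 + 1/81) = 0.7194.
z* = 1.645; margin = 1.645 × 0.7194 = 1.1834.
Difference = 35.9 − 45.1 = -9.2000.
-9.2000 ± 1.1834 → (-10.38, -8.02).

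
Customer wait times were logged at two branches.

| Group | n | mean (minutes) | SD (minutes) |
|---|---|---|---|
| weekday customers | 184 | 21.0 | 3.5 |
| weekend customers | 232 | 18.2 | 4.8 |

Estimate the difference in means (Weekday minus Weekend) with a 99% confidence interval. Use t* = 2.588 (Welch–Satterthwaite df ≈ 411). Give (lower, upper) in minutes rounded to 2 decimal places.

(1.75, 3.85)

SE₁ = s₁/√n₁ = 3.5/√184 = 0.2580; SE₂ = 4.8/√232 = 0.3151.
Independent samples, unequal variances: SE_diff = √(SE₁² + SE₂²) = √(0.066564 + 0.09928801) = 0.4072.
t* = 2.588, so margin of error = 2.588 × 0.4072 = 1.0538.
Difference in means = 21.0 − 18.2 = 2.8000.
2.8000 ± 1.0538 → (1.75, 3.85).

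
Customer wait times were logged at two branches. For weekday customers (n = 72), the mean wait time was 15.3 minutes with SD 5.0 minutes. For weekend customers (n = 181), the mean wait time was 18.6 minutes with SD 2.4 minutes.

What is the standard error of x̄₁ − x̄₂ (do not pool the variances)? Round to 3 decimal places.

0.616

SE₁ = s₁/√n₁ = 5.0/√72 = 0.5893; SE₂ = 2.4/√181 = 0.1784.
Independent samples, unequal variances: SE_diff = √(SE₁² + SE₂²) = √(0.34727449 + 0.03182656) = 0.6157.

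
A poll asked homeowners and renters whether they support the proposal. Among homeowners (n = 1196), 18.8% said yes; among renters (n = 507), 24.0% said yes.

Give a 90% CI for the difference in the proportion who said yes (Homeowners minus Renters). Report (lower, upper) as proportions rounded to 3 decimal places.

SE₁ = √(p̂₁(1−p̂₁)/n₁) = √(0.1880·0.8120/1196) = 0.01130; SE₂ = √(0.2400·0.7600/507) = 0.01897.
Independent samples: SE of the difference = √(SE₁² + SE₂²) = √(0.00012769 + 0.0003598609) = 0.02208.
z* for 90% confidence is 1.645, so the margin of error is 1.645 × 0.02208 = 0.03632.
Point estimate p̂₁ − p̂₂ = 0.1880 − 0.2400 = -0.0520.
-0.0520 ± 0.03632 → (-0.088, -0.016).

(-0.088, -0.016)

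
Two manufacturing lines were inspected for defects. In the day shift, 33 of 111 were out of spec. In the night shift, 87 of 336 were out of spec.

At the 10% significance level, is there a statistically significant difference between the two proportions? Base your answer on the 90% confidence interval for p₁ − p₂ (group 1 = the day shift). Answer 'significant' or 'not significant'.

not significant

Sample proportions: 33/111 = 0.2973, 87/336 = 0.2589.
Each SE is √(p̂(1−p̂)/n): √(0.2973·0.7027/111) = 0.04338 and √(0.2589·0.7411/336) = 0.02390.
SE(p̂₁ − p̂₂) = √(SE₁² + SE₂²) = √(0.0018818244 + 0.00057121) = 0.04953, since the two samples are independent.
At 90% confidence z* = 1.645; margin = 1.645 × 0.04953 = 0.08148.
The difference is 0.2973 − 0.2589 = 0.0384, so the interval is 0.0384 ± 0.08148 = (-0.04308, 0.11988).
The interval (-0.04308, 0.11988) contains 0, so the difference is not significant.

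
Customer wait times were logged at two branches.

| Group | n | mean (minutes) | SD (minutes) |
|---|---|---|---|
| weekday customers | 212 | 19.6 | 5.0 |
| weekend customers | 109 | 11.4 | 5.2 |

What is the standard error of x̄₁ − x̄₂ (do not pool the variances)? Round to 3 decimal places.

Standard errors of each mean: 5.0/√212 = 0.3434 and 5.2/√109 = 0.4981.
SE(x̄₁ − x̄₂) = √(0.3434² + 0.4981²) = 0.6050 for independent samples with unequal variances.

0.605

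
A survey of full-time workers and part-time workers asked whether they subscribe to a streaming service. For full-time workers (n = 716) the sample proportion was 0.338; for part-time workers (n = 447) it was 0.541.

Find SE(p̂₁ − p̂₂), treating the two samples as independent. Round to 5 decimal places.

0.02946

Each SE is √(p̂(1−p̂)/n): √(0.3380·0.6620/716) = 0.01768 and √(0.5410·0.4590/447) = 0.02357.
SE(p̂₁ − p̂₂) = √(SE₁² + SE₂²) = √(0.0003125824 + 0.0005555449) = 0.02946, since the two samples are independent.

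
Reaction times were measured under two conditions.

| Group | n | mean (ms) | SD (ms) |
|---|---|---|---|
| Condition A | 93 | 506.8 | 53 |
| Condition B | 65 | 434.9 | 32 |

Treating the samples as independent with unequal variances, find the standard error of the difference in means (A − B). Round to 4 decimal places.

6.7792

SE₁ = s₁/√n₁ = 53/√93 = 5.4958; SE₂ = 32/√65 = 3.9691.
Independent samples, unequal variances: SE_diff = √(SE₁² + SE₂²) = √(30.20381764 + 15.75375481) = 6.7792.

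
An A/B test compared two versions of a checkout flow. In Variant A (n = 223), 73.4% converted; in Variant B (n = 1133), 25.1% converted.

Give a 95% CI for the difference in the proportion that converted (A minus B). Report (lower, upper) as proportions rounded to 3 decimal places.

(0.420, 0.546)

The two standard errors are √(0.7340×0.2660/223) = 0.02959 and √(0.2510×0.7490/1133) = 0.01288.
Because the samples are independent, SE_diff = √(0.02959² + 0.01288²) = 0.03227.
Using z* = 1.960 for 95%, ME = 1.960 × 0.03227 = 0.06325.
p̂₁ − p̂₂ = 0.4830; interval 0.4830 ± 0.06325 gives (0.420, 0.546).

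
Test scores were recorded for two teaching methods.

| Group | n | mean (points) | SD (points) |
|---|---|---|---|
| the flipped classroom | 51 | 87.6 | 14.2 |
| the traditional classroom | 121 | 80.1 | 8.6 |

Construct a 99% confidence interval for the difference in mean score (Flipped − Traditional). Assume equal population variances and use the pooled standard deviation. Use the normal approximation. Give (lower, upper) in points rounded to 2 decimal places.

(2.96, 12.04)

Pooled variance s_p² = [50·14.2² + 120·8.6²] / (51+121−2) = 111.5129, so s_p = 10.5600.
SE_diff = s_p·√(1/n₁ + 1/n₂) = 10.5600·√(1/51 + 1/121) = 1.7630.
z* = 2.576; margin = 2.576 × 1.7630 = 4.5415.
Difference = 87.6 − 80.1 = 7.5000.
7.5000 ± 4.5415 → (2.96, 12.04).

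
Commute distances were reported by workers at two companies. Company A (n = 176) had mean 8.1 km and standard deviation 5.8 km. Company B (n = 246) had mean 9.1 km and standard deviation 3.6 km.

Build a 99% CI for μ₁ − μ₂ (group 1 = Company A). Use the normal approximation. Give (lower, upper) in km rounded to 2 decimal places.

SE₁ = s₁/√n₁ = 5.8/√176 = 0.4372; SE₂ = 3.6/√246 = 0.2295.
Independent samples, unequal variances: SE_diff = √(SE₁² + SE₂²) = √(0.19114384 + 0.05267025) = 0.4938.
z* = 2.576, so margin of error = 2.576 × 0.4938 = 1.2720.
Difference in means = 8.1 − 9.1 = -1.0000.
-1.0000 ± 1.2720 → (-2.27, 0.27).

(-2.27, 0.27)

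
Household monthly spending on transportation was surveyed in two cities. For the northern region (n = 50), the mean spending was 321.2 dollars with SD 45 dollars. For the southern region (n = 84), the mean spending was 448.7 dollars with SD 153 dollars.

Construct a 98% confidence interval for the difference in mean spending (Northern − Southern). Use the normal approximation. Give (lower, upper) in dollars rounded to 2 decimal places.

(-169.06, -85.94)

Standard errors of each mean: 45/√50 = 6.3640 and 153/√84 = 16.6937.
SE(x̄₁ − x̄₂) = √(6.3640² + 16.6937²) = 17.8656 for independent samples with unequal variances.
With z* = 2.326, the margin is 2.326 × 17.8656 = 41.5554.
x̄₁ − x̄₂ = 321.2 − 448.7 = -127.5000; the interval is -127.5000 ± 41.5554 = (-169.06, -85.94).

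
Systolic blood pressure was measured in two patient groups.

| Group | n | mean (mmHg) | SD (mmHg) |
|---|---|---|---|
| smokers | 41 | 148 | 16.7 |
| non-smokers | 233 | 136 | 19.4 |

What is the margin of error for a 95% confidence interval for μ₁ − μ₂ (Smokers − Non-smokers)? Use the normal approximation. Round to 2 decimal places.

Standard errors of each mean: 16.7/√41 = 2.6081 and 19.4/√233 = 1.2709.
SE(x̄₁ − x̄₂) = √(2.6081² + 1.2709²) = 2.9013 for independent samples with unequal variances.
With z* = 1.960, the margin is 1.960 × 2.9013 = 5.6865.

5.69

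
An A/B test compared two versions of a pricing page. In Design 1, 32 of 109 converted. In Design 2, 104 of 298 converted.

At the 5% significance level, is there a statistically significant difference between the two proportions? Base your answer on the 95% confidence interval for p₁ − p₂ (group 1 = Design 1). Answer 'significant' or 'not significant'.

not significant

Sample proportions: 32/109 = 0.2936, 104/298 = 0.3490.
Each SE is √(p̂(1−p̂)/n): √(0.2936·0.7064/109) = 0.04362 and √(0.3490·0.6510/298) = 0.02761.
SE(p̂₁ − p̂₂) = √(SE₁² + SE₂²) = √(0.0019027044 + 0.0007623121) = 0.05162, since the two samples are independent.
At 95% confidence z* = 1.960; margin = 1.960 × 0.05162 = 0.10118.
The difference is 0.2936 − 0.3490 = -0.0554, so the interval is -0.0554 ± 0.10118 = (-0.15658, 0.04578).
The interval (-0.15658, 0.04578) contains 0, so the difference is not significant.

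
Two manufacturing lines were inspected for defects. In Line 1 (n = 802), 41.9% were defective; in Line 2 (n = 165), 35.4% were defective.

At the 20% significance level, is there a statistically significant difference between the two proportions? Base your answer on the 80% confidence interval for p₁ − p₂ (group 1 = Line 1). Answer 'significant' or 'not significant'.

SE₁ = √(p̂₁(1−p̂₁)/n₁) = √(0.4190·0.5810/802) = 0.01742; SE₂ = √(0.3540·0.6460/165) = 0.03723.
Independent samples: SE of the difference = √(SE₁² + SE₂²) = √(0.0003034564 + 0.0013860729) = 0.04110.
z* for 80% confidence is 1.282, so the margin of error is 1.282 × 0.04110 = 0.05269.
Point estimate p̂₁ − p̂₂ = 0.4190 − 0.3540 = 0.0650.
0.0650 ± 0.05269 → (0.01231, 0.11769).
The interval (0.01231, 0.11769) does not contain 0, so the difference is significant.

significant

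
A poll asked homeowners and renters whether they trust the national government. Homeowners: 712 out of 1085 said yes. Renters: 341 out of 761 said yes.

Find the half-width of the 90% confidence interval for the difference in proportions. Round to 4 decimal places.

0.0380

Sample proportions: 712/1085 = 0.6562, 341/761 = 0.4481.
Each SE is √(p̂(1−p̂)/n): √(0.6562·0.3438/1085) = 0.01442 and √(0.4481·0.5519/761) = 0.01803.
SE(p̂₁ − p̂₂) = √(SE₁² + SE₂²) = √(0.0002079364 + 0.0003250809) = 0.02309, since the two samples are independent.
At 90% confidence z* = 1.645; margin = 1.645 × 0.02309 = 0.03798.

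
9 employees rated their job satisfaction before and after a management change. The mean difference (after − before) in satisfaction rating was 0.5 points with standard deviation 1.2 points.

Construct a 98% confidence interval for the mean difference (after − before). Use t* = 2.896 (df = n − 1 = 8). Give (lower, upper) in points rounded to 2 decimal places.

Paired design: SE = s_d/√n = 1.2/√9 = 0.4000.
t* = 2.896; margin of error = 2.896 × 0.4000 = 1.1584.
0.5 ± 1.1584 → (-0.66, 1.66).

(-0.66, 1.66)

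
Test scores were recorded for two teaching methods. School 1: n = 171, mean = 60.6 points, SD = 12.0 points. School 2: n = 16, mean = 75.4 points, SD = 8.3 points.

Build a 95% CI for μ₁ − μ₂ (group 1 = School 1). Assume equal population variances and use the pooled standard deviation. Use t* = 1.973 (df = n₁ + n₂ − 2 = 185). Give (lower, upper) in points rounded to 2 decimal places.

(-20.86, -8.74)

Pooled variance s_p² = [170·12.0² + 15·8.3²] / (171+16−2) = 137.9100, so s_p = 11.7435.
SE_diff = s_p·√(1/n₁ + 1/n₂) = 11.7435·√(1/171 + 1/16) = 3.0702.
t* = 1.973; margin = 1.973 × 3.0702 = 6.0575.
Difference = 60.6 − 75.4 = -14.8000.
-14.8000 ± 6.0575 → (-20.86, -8.74).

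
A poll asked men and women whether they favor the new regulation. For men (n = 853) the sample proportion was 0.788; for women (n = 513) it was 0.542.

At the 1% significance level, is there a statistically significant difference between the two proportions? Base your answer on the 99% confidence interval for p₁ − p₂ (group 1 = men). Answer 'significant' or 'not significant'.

Each SE is √(p̂(1−p̂)/n): √(0.7880·0.2120/853) = 0.01399 and √(0.5420·0.4580/513) = 0.02200.
SE(p̂₁ − p̂₂) = √(SE₁² + SE₂²) = √(0.0001957201 + 0.000484) = 0.02607, since the two samples are independent.
At 99% confidence z* = 2.576; margin = 2.576 × 0.02607 = 0.06716.
The difference is 0.7880 − 0.5420 = 0.2460, so the interval is 0.2460 ± 0.06716 = (0.17884, 0.31316).
The interval (0.17884, 0.31316) does not contain 0, so the difference is significant.

significant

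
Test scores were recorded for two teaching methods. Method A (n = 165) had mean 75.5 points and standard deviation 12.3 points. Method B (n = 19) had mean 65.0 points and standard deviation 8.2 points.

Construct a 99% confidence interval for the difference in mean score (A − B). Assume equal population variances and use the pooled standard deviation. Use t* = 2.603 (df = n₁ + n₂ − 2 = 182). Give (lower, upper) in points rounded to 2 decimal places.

Pooled variance s_p² = [164·12.3² + 18·8.2²] / (165+19−2) = 142.9774, so s_p = 11.9573.
SE_diff = s_p·√(1/n₁ + 1/n₂) = 11.9573·√(1/165 + 1/19) = 2.8968.
t* = 2.603; margin = 2.603 × 2.8968 = 7.5404.
Difference = 75.5 − 65.0 = 10.5000.
10.5000 ± 7.5404 → (2.96, 18.04).

(2.96, 18.04)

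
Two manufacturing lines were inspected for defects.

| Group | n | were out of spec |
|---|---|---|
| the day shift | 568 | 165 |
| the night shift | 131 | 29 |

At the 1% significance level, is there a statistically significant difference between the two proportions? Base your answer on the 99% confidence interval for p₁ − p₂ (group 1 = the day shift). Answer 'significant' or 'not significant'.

Sample proportions: 165/568 = 0.2905, 29/131 = 0.2214.
Each SE is √(p̂(1−p̂)/n): √(0.2905·0.7095/568) = 0.01905 and √(0.2214·0.7786/131) = 0.03628.
SE(p̂₁ − p̂₂) = √(SE₁² + SE₂²) = √(0.0003629025 + 0.0013162384) = 0.04098, since the two samples are independent.
At 99% confidence z* = 2.576; margin = 2.576 × 0.04098 = 0.10556.
The difference is 0.2905 − 0.2214 = 0.0691, so the interval is 0.0691 ± 0.10556 = (-0.03646, 0.17466).
The interval (-0.03646, 0.17466) contains 0, so the difference is not significant.

not significant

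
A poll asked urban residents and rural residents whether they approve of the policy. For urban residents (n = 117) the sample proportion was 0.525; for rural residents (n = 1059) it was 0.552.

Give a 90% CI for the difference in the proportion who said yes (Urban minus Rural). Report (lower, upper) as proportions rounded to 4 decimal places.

The two standard errors are √(0.5250×0.4750/117) = 0.04617 and √(0.5520×0.4480/1059) = 0.01528.
Because the samples are independent, SE_diff = √(0.04617² + 0.01528²) = 0.04863.
Using z* = 1.645 for 90%, ME = 1.645 × 0.04863 = 0.08000.
p̂₁ − p̂₂ = -0.0270; interval -0.0270 ± 0.08000 gives (-0.1070, 0.0530).

(-0.1070, 0.0530)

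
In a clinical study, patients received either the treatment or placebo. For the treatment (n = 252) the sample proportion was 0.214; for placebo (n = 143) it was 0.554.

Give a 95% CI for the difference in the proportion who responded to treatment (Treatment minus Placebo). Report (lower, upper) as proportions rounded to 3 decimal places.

(-0.436, -0.244)

Each SE is √(p̂(1−p̂)/n): √(0.2140·0.7860/252) = 0.02584 and √(0.5540·0.4460/143) = 0.04157.
SE(p̂₁ − p̂₂) = √(SE₁² + SE₂²) = √(0.0006677056 + 0.0017280649) = 0.04895, since the two samples are independent.
At 95% confidence z* = 1.960; margin = 1.960 × 0.04895 = 0.09594.
The difference is 0.2140 − 0.5540 = -0.3400, so the interval is -0.3400 ± 0.09594 = (-0.436, -0.244).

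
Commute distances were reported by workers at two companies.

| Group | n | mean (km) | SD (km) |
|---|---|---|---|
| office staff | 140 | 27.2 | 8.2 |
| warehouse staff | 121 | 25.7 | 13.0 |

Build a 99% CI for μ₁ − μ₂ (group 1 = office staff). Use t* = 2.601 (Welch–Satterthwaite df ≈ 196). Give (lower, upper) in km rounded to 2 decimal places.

Per-group SEs: s₁/√n₁ = 8.2/√140 = 0.6930, s₂/√n₂ = 13.0/√121 = 1.1818.
Unpooled SE of the difference: √(0.480249 + 1.39665124) = 1.3700.
Margin of error = t* · SE = 2.601 × 1.3700 = 3.5634.
x̄₁ − x̄₂ = 27.2 − 25.7 = 1.5000.
CI: 1.5000 ± 3.5634 = (-2.06, 5.06).

(-2.06, 5.06)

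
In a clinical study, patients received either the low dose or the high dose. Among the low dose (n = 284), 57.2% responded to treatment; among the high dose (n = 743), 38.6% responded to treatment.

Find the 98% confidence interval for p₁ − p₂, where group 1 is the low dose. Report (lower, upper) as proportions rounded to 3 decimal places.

(0.106, 0.266)

SE₁ = √(p̂₁(1−p̂₁)/n₁) = √(0.5720·0.4280/284) = 0.02936; SE₂ = √(0.3860·0.6140/743) = 0.01786.
Independent samples: SE of the difference = √(SE₁² + SE₂²) = √(0.0008620096 + 0.0003189796) = 0.03437.
z* for 98% confidence is 2.326, so the margin of error is 2.326 × 0.03437 = 0.07994.
Point estimate p̂₁ − p̂₂ = 0.5720 − 0.3860 = 0.1860.
0.1860 ± 0.07994 → (0.106, 0.266).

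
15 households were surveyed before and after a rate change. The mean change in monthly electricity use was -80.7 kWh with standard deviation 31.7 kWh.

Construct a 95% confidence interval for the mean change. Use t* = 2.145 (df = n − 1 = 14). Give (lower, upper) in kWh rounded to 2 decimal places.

(-98.26, -63.14)

Paired design: SE = s_d/√n = 31.7/√15 = 8.1849.
t* = 2.145; margin of error = 2.145 × 8.1849 = 17.5566.
-80.7 ± 17.5566 → (-98.26, -63.14).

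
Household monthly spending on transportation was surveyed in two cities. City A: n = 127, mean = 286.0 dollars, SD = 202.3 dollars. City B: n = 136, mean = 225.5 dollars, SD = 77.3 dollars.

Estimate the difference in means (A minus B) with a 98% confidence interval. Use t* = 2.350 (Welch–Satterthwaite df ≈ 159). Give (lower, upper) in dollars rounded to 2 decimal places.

(15.53, 105.47)

SE₁ = s₁/√n₁ = 202.3/√127 = 17.9512; SE₂ = 77.3/√136 = 6.6284.
Independent samples, unequal variances: SE_diff = √(SE₁² + SE₂²) = √(322.24558144 + 43.93568656) = 19.1359.
t* = 2.350, so margin of error = 2.350 × 19.1359 = 44.9694.
Difference in means = 286.0 − 225.5 = 60.5000.
60.5000 ± 44.9694 → (15.53, 105.47).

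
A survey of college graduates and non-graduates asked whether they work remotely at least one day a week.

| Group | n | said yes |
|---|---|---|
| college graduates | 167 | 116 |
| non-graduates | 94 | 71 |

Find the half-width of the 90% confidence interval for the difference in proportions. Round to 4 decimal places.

Sample proportions: 116/167 = 0.6946, 71/94 = 0.7553.
Each SE is √(p̂(1−p̂)/n): √(0.6946·0.3054/167) = 0.03564 and √(0.7553·0.2447/94) = 0.04434.
SE(p̂₁ − p̂₂) = √(SE₁² + SE₂²) = √(0.0012702096 + 0.0019660356) = 0.05689, since the two samples are independent.
At 90% confidence z* = 1.645; margin = 1.645 × 0.05689 = 0.09358.

0.0936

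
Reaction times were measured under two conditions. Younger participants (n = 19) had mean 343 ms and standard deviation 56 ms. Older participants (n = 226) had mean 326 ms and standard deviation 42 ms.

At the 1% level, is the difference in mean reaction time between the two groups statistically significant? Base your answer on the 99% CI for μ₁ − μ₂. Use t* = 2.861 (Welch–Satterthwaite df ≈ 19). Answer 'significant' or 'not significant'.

not significant

Standard errors of each mean: 56/√19 = 12.8473 and 42/√226 = 2.7938.
SE(x̄₁ − x̄₂) = √(12.8473² + 2.7938²) = 13.1476 for independent samples with unequal variances.
With t* = 2.861, the margin is 2.861 × 13.1476 = 37.6153.
x̄₁ − x̄₂ = 343 − 326 = 17.0000; the interval is 17.0000 ± 37.6153 = (-20.6153, 54.6153).
The interval (-20.6153, 54.6153) contains 0, so the difference is not significant.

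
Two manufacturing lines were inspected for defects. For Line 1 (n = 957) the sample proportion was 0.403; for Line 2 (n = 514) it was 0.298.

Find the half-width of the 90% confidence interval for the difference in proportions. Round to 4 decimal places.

Each SE is √(p̂(1−p̂)/n): √(0.4030·0.5970/957) = 0.01586 and √(0.2980·0.7020/514) = 0.02017.
SE(p̂₁ − p̂₂) = √(SE₁² + SE₂²) = √(0.0002515396 + 0.0004068289) = 0.02566, since the two samples are independent.
At 90% confidence z* = 1.645; margin = 1.645 × 0.02566 = 0.04221.

0.0422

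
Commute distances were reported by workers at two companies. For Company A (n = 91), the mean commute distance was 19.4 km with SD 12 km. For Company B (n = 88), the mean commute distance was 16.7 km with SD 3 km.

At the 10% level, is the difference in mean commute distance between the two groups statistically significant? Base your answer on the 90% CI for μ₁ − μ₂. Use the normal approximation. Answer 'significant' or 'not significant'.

significant

Per-group SEs: s₁/√n₁ = 12/√91 = 1.2579, s₂/√n₂ = 3/√88 = 0.3198.
Unpooled SE of the difference: √(1.58231241 + 0.10227204) = 1.2979.
Margin of error = z* · SE = 1.645 × 1.2979 = 2.1350.
x̄₁ − x̄₂ = 19.4 − 16.7 = 2.7000.
CI: 2.7000 ± 2.1350 = (0.5650, 4.8350).
The interval (0.5650, 4.8350) does not contain 0, so the difference is significant.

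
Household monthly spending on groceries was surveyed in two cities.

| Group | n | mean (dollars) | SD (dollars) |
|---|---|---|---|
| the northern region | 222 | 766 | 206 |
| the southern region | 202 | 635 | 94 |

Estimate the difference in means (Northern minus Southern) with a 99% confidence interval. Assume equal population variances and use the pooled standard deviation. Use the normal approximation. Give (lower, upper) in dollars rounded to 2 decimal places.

Pooled variance s_p² = [221·206² + 201·94²] / (222+202−2) = 26432.2085, so s_p = 162.5799.
SE_diff = s_p·√(1/n₁ + 1/n₂) = 162.5799·√(1/222 + 1/202) = 15.8088.
z* = 2.576; margin = 2.576 × 15.8088 = 40.7235.
Difference = 766 − 635 = 131.0000.
131.0000 ± 40.7235 → (90.28, 171.72).

(90.28, 171.72)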